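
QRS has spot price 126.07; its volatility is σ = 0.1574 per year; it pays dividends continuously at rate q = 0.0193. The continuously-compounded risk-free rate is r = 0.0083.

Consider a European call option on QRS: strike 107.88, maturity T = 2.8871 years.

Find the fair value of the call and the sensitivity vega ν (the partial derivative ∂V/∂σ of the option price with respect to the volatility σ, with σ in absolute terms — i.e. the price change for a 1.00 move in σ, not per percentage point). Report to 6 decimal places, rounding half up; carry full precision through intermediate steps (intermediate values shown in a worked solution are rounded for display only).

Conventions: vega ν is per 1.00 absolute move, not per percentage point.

price = 20.153182
ν = 67.609341

σ√T = 0.1574·√2.8871 = 0.267446
d₁ = (ln(S/K) + (r−q+σ²/2)T) / (σ√T) = (ln(126.07/107.88) + (0.0083−0.0193+0.1574²/2)·2.8871) / 0.267446 = (0.155818 + 0.004006) / 0.267446 = 0.597592
d₂ = d₁ − σ√T = 0.597592 − 0.267446 = 0.330146
e^{−rT} = 0.976322
e^{−qT} = 0.945803
N(d₁) = 0.724944,  N(d₂) = 0.629355
Call price V = S·e^{−qT}·N(d₁) − K·e^{−rT}·N(d₂) = 86.440394 − 66.287212 = 20.153182
φ(d₁) = (1/√(2π))·e^{−d₁²/2} = 0.333706
ν = S·e^{−qT}·φ(d₁)·√T = 67.609341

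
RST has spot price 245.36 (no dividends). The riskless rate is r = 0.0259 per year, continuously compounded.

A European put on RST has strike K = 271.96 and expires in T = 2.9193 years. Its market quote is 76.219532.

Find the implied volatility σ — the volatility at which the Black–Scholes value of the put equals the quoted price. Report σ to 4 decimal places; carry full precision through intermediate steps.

sigma = 0.4393

At σ = 0.4393 the Black–Scholes value reproduces the quote:
σ√T = 0.4393·√2.9193 = 0.750586
d₁ = (ln(S/K) + (r+σ²/2)T) / (σ√T) = (ln(245.36/271.96) + (0.0259+0.4393²/2)·2.9193) / 0.750586 = (-0.102928 + 0.357300) / 0.750586 = 0.338897
d₂ = d₁ − σ√T = 0.338897 − 0.750586 = -0.411689
e^{−rT} = 0.927178
N(−d₁) = 0.367344,  N(−d₂) = 0.659716
V = K·e^{−rT}·N(−d₂) − S·N(−d₁) = 166.350998 − 90.131466 = 76.219532 (the observed quote) — the price is monotone increasing in volatility, hence this σ is the only solution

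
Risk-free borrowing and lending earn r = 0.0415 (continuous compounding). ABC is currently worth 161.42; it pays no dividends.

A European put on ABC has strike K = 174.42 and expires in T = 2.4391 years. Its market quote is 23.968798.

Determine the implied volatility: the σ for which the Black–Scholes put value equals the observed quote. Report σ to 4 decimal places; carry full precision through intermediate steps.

At σ = 0.2616 the Black–Scholes value reproduces the quote:
σ√T = 0.2616·√2.4391 = 0.408557
d₁ = (ln(S/K) + (r+σ²/2)T) / (σ√T) = (ln(161.42/174.42) + (0.0415+0.2616²/2)·2.4391) / 0.408557 = (-0.077457 + 0.184682) / 0.408557 = 0.262449
d₂ = d₁ − σ√T = 0.262449 − 0.408557 = -0.146108
e^{−rT} = 0.903732
N(−d₁) = 0.396488,  N(−d₂) = 0.558082
V = K·e^{−rT}·N(−d₂) − S·N(−d₁) = 87.969812 − 64.001014 = 23.968798 (the quoted price), and the Black–Scholes price is strictly increasing in σ, so σ is unique

sigma = 0.2616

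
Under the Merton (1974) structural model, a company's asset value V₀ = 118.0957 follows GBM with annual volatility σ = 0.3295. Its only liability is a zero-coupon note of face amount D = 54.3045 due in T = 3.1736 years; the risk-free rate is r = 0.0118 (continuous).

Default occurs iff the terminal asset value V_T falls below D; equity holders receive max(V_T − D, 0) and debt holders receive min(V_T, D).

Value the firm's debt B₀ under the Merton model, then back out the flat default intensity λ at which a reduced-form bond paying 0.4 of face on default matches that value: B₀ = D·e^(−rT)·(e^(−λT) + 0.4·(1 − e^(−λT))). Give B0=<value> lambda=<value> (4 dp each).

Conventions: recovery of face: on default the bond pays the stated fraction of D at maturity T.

Work the structural quantities from V₀ = 118.0957 against face 54.3045:
d₁ = [ln(V₀/D) + (r + σ²/2)T] / (σ√T)
   = [ln(118.0957/54.3045) + (0.0118 + 0.5·0.3295²)·3.1736] / (0.3295·√3.1736)
   = [0.776888 + 0.209728] / 0.586991 = 1.680802
d₂ = d₁ − σ√T = 1.680802 − 0.586991 = 1.093811
N(d₁) = 0.953599,  N(d₂) = 0.862981,  e^(−rT) = 0.963244
E₀ = V₀·N(d₁) − D·e^(−rT)·N(d₂)
   = 118.0957·0.953599 − 54.3045·0.963244·0.862981 = 67.474746
B₀ = V₀ − E₀ = 118.0957 − 67.474746 = 50.620954
e^(−λT) = (B₀·e^(rT)/D − 0.4)/(1 − 0.4) = (50.6210·1.038159/54.3045 − 0.4)/0.6 = 0.94623288
λ = −ln(0.94623288)/3.1736 = 0.017414

B0=50.6210 lambda=0.0174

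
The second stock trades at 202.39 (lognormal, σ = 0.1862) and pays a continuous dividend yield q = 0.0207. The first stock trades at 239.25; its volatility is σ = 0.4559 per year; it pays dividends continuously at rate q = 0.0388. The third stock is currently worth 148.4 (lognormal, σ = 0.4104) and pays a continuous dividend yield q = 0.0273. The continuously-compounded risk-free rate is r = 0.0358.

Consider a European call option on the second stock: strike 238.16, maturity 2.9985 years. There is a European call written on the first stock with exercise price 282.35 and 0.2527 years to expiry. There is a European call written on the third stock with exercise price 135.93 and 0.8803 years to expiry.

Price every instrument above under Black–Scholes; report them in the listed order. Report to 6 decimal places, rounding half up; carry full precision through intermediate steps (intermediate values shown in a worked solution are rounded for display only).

price(the second stock call K=238.16) = 15.706556
price(the first stock call K=282.35) = 8.034740
price(the third stock call K=135.93) = 28.329383

[the second stock call K=238.16]
σ√T = 0.1862·√2.9985 = 0.322427
d₁ = (ln(S/K) + (r−q+σ²/2)T) / (σ√T) = (ln(202.39/238.16) + (0.0358−0.0207+0.1862²/2)·2.9985) / 0.322427 = (-0.162746 + 0.097257) / 0.322427 = -0.203113
d₂ = d₁ − σ√T = -0.203113 − 0.322427 = -0.525540
e^{−rT} = 0.898215
e^{−qT} = 0.939818
N(d₁) = 0.419523,  N(d₂) = 0.299604
price = S·e^{−qT}·N(d₁) − K·e^{−rT}·N(d₂) = 79.797441 − 64.090886 = 15.706556
[the first stock call K=282.35]
σ√T = 0.4559·√0.2527 = 0.229178
d₁ = (ln(S/K) + (r−q+σ²/2)T) / (σ√T) = (ln(239.25/282.35) + (0.0358−0.0388+0.4559²/2)·0.2527) / 0.229178 = (-0.165638 + 0.025503) / 0.229178 = -0.611470
d₂ = d₁ − σ√T = -0.611470 − 0.229178 = -0.840648
e^{−rT} = 0.990994
e^{−qT} = 0.990243
N(d₁) = 0.270444,  N(d₂) = 0.200273
price = S·e^{−qT}·N(d₁) − K·e^{−rT}·N(d₂) = 64.072454 − 56.037714 = 8.034740
[the third stock call K=135.93]
σ√T = 0.4104·√0.8803 = 0.385055
d₁ = (ln(S/K) + (r−q+σ²/2)T) / (σ√T) = (ln(148.4/135.93) + (0.0358−0.0273+0.4104²/2)·0.8803) / 0.385055 = (0.087771 + 0.081616) / 0.385055 = 0.439905
d₂ = d₁ − σ√T = 0.439905 − 0.385055 = 0.054850
e^{−rT} = 0.968977
e^{−qT} = 0.976254
N(d₁) = 0.669997,  N(d₂) = 0.521871
price = S·e^{−qT}·N(d₁) − K·e^{−rT}·N(d₂) = 97.066568 − 68.737185 = 28.329383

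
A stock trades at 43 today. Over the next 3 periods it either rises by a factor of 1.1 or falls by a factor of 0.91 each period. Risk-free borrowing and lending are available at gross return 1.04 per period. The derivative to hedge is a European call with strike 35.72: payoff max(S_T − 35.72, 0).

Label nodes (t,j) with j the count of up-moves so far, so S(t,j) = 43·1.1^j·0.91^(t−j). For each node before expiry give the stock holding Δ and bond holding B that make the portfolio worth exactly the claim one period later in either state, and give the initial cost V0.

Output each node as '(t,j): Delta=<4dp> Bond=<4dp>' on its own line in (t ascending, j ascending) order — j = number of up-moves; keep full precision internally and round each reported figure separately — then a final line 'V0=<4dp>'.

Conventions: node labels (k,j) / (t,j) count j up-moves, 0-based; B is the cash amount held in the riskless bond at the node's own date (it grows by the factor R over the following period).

(0,0): Delta=0.9626 Bond=-30.0528
(1,0): Delta=0.8646 Bond=-27.4193
(1,1): Delta=1.0000 Bond=-33.0251
(2,0): Delta=0.5098 Bond=-15.8842
(2,1): Delta=1.0000 Bond=-34.3462
(2,2): Delta=1.0000 Bond=-34.3462
V0=11.3379

Arbitrage-free pricing uses the up-move probability p* = (R−d)/(u−d) = 0.6842, discounting each step at R = 1.04.
Terminal payoffs: V(3,0)=0.0000, V(3,1)=3.4491, V(3,2)=11.6273, V(3,3)=21.5130
Node (2,0) S=35.6083: V=(p*·3.4491+(1−p*)·0.0000)/1.04=2.2692; Δ=(3.4491−0.0000)/(39.1691−32.4036)=0.5098; B=V−Δ·S=-15.8842
Node (2,1) S=43.0430: V=(p*·11.6273+(1−p*)·3.4491)/1.04=8.6968; Δ=(11.6273−3.4491)/(47.3473−39.1691)=1.0000; B=V−Δ·S=-34.3462
Node (2,2) S=52.0300: V=(p*·21.5130+(1−p*)·11.6273)/1.04=17.6838; Δ=(21.5130−11.6273)/(57.2330−47.3473)=1.0000; B=V−Δ·S=-34.3462
Node (1,0) S=39.1300: V=(p*·8.6968+(1−p*)·2.2692)/1.04=6.4106; Δ=(8.6968−2.2692)/(43.0430−35.6083)=0.8646; B=V−Δ·S=-27.4193
Node (1,1) S=47.3000: V=(p*·17.6838+(1−p*)·8.6968)/1.04=14.2749; Δ=(17.6838−8.6968)/(52.0300−43.0430)=1.0000; B=V−Δ·S=-33.0251
Node (0,0) S=43.0000: V=(p*·14.2749+(1−p*)·6.4106)/1.04=11.3379; Δ=(14.2749−6.4106)/(47.3000−39.1300)=0.9626; B=V−Δ·S=-30.0528
Sanity check at the root: Δ(0,0)·S0 + B(0,0) reproduces V0 = 11.3379.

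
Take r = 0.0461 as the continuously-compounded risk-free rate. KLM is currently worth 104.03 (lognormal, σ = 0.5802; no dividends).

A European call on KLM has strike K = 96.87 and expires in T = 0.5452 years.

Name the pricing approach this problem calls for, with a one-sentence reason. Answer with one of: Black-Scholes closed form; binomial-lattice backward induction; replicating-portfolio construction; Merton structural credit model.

framework: Black-Scholes closed form

Key observation: a European claim on KLM (strike 96.87) — a lognormal (GBM) underlying with constant rate and volatility — has an exact closed-form value; no lattice or capital structure is involved.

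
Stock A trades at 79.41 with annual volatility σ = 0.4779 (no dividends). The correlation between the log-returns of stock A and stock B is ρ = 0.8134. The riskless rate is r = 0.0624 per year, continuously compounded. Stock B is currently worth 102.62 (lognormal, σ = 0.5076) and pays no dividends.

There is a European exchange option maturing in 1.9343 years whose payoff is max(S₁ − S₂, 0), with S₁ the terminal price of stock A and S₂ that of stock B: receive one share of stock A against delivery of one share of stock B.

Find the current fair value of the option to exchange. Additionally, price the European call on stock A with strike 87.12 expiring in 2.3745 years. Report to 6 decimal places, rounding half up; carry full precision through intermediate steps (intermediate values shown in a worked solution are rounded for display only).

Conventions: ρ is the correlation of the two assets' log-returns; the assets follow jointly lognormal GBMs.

σ_eff = √(σ₁² + σ₂² − 2ρσ₁σ₂) = √(0.4779² + 0.5076² − 2·0.8134·0.4779·0.5076) = 0.302347
d₁ = (ln(S₁/S₂) + (q₂ − q₁ + σ_eff²/2)T) / (σ_eff√T) = (ln(79.41/102.62) + (0.0 − 0.0 + 0.045707)·1.9343) / 0.420502 = -0.399518
d₂ = d₁ − σ_eff√T = -0.399518 − 0.420502 = -0.820019
N(d₁) = 0.344756,  N(d₂) = 0.206103
V = S₁·e^{−q₁T}·N(d₁) − S₂·e^{−q₂T}·N(d₂) = 27.377067 − 21.150248 = 6.226819
[vanilla: stock A call K=87.12]
σ√T = 0.4779·√2.3745 = 0.736416
d₁ = (ln(S/K) + (r+σ²/2)T) / (σ√T) = (ln(79.41/87.12) + (0.0624+0.4779²/2)·2.3745) / 0.736416 = (-0.092662 + 0.419323) / 0.736416 = 0.443582
d₂ = d₁ − σ√T = 0.443582 − 0.736416 = -0.292834
e^{−rT} = 0.862286
N(d₁) = 0.671328,  N(d₂) = 0.384825
price = S·N(d₁) − K·e^{−rT}·N(d₂) = 53.310122 − 28.908913 = 24.401210

exchange price = 6.226819
price(stock A call K=87.12) = 24.401210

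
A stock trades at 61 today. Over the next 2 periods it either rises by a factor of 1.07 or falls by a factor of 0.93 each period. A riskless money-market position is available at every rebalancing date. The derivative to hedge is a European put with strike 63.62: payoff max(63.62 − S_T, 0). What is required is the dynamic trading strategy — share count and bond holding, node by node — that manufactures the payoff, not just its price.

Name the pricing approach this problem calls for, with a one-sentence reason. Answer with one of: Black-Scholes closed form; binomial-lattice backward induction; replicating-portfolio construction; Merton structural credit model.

framework: replicating-portfolio construction

Key observation: a price alone would not answer the question — the per-node share/bond construction on the spot-61, 1.07/0.93 tree is required, and only the replicating-portfolio method yields it.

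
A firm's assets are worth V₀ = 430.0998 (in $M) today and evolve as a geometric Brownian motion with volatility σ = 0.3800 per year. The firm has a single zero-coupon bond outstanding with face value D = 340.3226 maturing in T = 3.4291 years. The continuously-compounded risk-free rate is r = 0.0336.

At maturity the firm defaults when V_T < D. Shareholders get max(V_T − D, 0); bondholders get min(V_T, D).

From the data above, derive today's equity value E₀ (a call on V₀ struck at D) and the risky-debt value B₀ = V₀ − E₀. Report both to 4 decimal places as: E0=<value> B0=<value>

Apply the equity-as-call identities (strike 340.3226, horizon 3.4291 years):
d₁ = [ln(V₀/D) + (r + σ²/2)T] / (σ√T)
   = [ln(430.0998/340.3226) + (0.0336 + 0.5·0.3800²)·3.4291] / (0.3800·√3.4291)
   = [0.234123 + 0.362799] / 0.703678 = 0.848289
d₂ = d₁ − σ√T = 0.848289 − 0.703678 = 0.144612
N(d₁) = 0.801862,  N(d₂) = 0.557491,  e^(−rT) = 0.891172
E₀ = V₀·N(d₁) − D·e^(−rT)·N(d₂)
   = 430.0998·0.801862 − 340.3226·0.891172·0.557491 = 175.801194
B₀ = V₀ − E₀ = 430.0998 − 175.801194 = 254.298606

E0=175.8012 B0=254.2986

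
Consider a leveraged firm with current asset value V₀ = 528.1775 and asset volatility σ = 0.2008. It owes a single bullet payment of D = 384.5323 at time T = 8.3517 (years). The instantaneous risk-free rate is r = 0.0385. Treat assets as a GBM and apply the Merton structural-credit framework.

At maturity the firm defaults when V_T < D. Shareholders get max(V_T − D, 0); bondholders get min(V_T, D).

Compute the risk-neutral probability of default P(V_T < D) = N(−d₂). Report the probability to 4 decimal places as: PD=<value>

Equity is a call on the firm's assets struck at D = 384.5323:
d₁ = [ln(V₀/D) + (r + σ²/2)T] / (σ√T)
   = [ln(528.1775/384.5323) + (0.0385 + 0.5·0.2008²)·8.3517] / (0.2008·√8.3517)
   = [0.317405 + 0.489913] / 0.580298 = 1.391213
d₂ = d₁ − σ√T = 1.391213 − 0.580298 = 0.810914
risk-neutral PD = N(−d₂) = N(-0.810914) = 0.208707

PD=0.2087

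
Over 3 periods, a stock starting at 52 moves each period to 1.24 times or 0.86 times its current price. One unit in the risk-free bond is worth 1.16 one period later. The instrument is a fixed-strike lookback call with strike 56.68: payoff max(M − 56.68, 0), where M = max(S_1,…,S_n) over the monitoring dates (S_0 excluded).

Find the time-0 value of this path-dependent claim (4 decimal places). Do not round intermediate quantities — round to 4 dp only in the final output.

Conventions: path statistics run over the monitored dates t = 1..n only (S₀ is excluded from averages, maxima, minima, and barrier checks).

Set p* = 0.7895 (from d < R < u); the path-dependent value is the discounted p*-expectation over all price paths.
Enumerate all 2^3 = 8 price paths (U = up ×1.24, D = down ×0.86); each path with k up-moves has probability p*^k·(1−p*)^(3−k).
DDD: M=44.7200, payoff=0.0000, prob=0.009331
UDD: M=64.4800, payoff=7.8000, prob=0.034991
DUD: M=55.4528, payoff=0.0000, prob=0.034991
UUD: M=79.9552, payoff=23.2752, prob=0.131214
DDU: M=47.6894, payoff=0.0000, prob=0.034991
UDU: M=68.7615, payoff=12.0815, prob=0.131214
DUU: M=68.7615, payoff=12.0815, prob=0.131214
UUU: M=99.1444, payoff=42.4644, prob=0.492054
Price = Σ prob·payoff / R^3 = 27.392308 / 1.560896 = 17.5491

price = 17.5491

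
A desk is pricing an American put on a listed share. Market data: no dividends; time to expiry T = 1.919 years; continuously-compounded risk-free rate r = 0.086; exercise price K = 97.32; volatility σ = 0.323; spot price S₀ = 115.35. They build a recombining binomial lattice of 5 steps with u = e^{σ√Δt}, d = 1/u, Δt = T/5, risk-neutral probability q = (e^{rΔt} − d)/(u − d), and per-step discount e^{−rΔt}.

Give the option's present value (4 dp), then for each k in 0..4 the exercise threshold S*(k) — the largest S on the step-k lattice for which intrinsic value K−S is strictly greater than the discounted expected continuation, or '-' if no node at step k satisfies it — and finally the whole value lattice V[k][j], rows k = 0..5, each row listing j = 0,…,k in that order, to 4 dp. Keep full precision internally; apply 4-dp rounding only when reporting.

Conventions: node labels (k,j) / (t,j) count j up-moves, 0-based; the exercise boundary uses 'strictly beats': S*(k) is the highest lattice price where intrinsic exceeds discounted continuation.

Δt=0.38380, u=1.22153, d=0.81865, q=0.53343, disc=e^(-rΔt)=0.96753
k=5 terminal: V=max(K-S,0) → 54.9071 34.0343 2.8892 0.0000 0.0000 0.0000
k=4: j=0 S=51.8086 intr=45.5114 cont=42.3516 V=45.5114[EX]; j=1 S=77.3054 intr=20.0146 cont=16.8548 V=20.0146[EX]; j=2 S=115.3500 intr=0.0000 cont=1.3042 V=1.3042[hold]; j=3 S=172.1177 intr=0.0000 cont=0.0000 V=0.0000[hold]; j=4 S=256.8226 intr=0.0000 cont=0.0000 V=0.0000[hold]  S*(4)=77.3054
k=3: j=0 S=63.2857 intr=34.0343 cont=30.8745 V=34.0343[EX]; j=1 S=94.4308 intr=2.8892 cont=9.7081 V=9.7081[hold]; j=2 S=140.9034 intr=0.0000 cont=0.5888 V=0.5888[hold]; j=3 S=210.2468 intr=0.0000 cont=0.0000 V=0.0000[hold]  S*(3)=63.2857
k=2: j=0 S=77.3054 intr=20.0146 cont=20.3741 V=20.3741[hold]; j=1 S=115.3500 intr=0.0000 cont=4.6863 V=4.6863[hold]; j=2 S=172.1177 intr=0.0000 cont=0.2658 V=0.2658[hold]  S*(2)=-
k=1: j=0 S=94.4308 intr=2.8892 cont=11.6159 V=11.6159[hold]; j=1 S=140.9034 intr=0.0000 cont=2.2526 V=2.2526[hold]  S*(1)=-
k=0: j=0 S=115.3500 intr=0.0000 cont=6.4062 V=6.4062[hold]  S*(0)=-

price = 6.4062
boundary = - - - 63.2857 77.3054
tree:
6.4062
11.6159 2.2526
20.3741 4.6863 0.2658
34.0343 9.7081 0.5888 0.0000
45.5114 20.0146 1.3042 0.0000 0.0000
54.9071 34.0343 2.8892 0.0000 0.0000 0.0000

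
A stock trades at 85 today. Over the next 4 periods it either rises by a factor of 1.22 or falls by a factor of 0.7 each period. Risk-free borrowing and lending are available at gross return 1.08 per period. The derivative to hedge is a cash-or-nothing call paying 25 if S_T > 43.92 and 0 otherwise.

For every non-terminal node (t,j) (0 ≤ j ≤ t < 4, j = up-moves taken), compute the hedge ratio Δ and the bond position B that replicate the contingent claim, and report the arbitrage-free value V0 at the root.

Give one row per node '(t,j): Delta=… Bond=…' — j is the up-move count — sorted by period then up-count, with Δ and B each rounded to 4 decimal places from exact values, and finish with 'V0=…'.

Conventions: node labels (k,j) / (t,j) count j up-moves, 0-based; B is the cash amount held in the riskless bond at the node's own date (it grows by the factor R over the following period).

(0,0): Delta=0.0714 Bond=11.1662
(1,0): Delta=0.2726 Bond=0.0858
(1,1): Delta=0.0288 Bond=16.4708
(2,0): Delta=0.7810 Bond=-21.0847
(2,1): Delta=0.1651 Bond=7.8949
(2,2): Delta=0.0000 Bond=21.4335
(3,0): Delta=0.0000 Bond=0.0000
(3,1): Delta=0.9462 Bond=-31.1610
(3,2): Delta=0.0000 Bond=23.1481
(3,3): Delta=0.0000 Bond=23.1481
V0=17.2310

Arbitrage-free pricing uses the up-move probability p* = (R−d)/(u−d) = 0.7308, discounting each step at R = 1.08.
At maturity the claim pays: V(4,0)=0.0000, V(4,1)=0.0000, V(4,2)=25.0000, V(4,3)=25.0000, V(4,4)=25.0000
(3,0): S=29.1550. Δ = (V_up−V_dn)/(S_up−S_dn) = (0.0000−0.0000)/(35.5691−20.4085) = 0.0000. V = [p*·0.0000 + (1−p*)·0.0000]/1.08 = 0.0000. B = V − Δ·S = 0.0000.
(3,1): S=50.8130. Δ = (V_up−V_dn)/(S_up−S_dn) = (25.0000−0.0000)/(61.9919−35.5691) = 0.9462. V = [p*·25.0000 + (1−p*)·0.0000]/1.08 = 16.9160. B = V − Δ·S = -31.1610.
(3,2): S=88.5598. Δ = (V_up−V_dn)/(S_up−S_dn) = (25.0000−25.0000)/(108.0430−61.9919) = 0.0000. V = [p*·25.0000 + (1−p*)·25.0000]/1.08 = 23.1481. B = V − Δ·S = 23.1481.
(3,3): S=154.3471. Δ = (V_up−V_dn)/(S_up−S_dn) = (25.0000−25.0000)/(188.3034−108.0430) = 0.0000. V = [p*·25.0000 + (1−p*)·25.0000]/1.08 = 23.1481. B = V − Δ·S = 23.1481.
(2,0): S=41.6500. Δ = (V_up−V_dn)/(S_up−S_dn) = (16.9160−0.0000)/(50.8130−29.1550) = 0.7810. V = [p*·16.9160 + (1−p*)·0.0000]/1.08 = 11.4460. B = V − Δ·S = -21.0847.
(2,1): S=72.5900. Δ = (V_up−V_dn)/(S_up−S_dn) = (23.1481−16.9160)/(88.5598−50.8130) = 0.1651. V = [p*·23.1481 + (1−p*)·16.9160]/1.08 = 19.8799. B = V − Δ·S = 7.8949.
(2,2): S=126.5140. Δ = (V_up−V_dn)/(S_up−S_dn) = (23.1481−23.1481)/(154.3471−88.5598) = 0.0000. V = [p*·23.1481 + (1−p*)·23.1481]/1.08 = 21.4335. B = V − Δ·S = 21.4335.
(1,0): S=59.5000. Δ = (V_up−V_dn)/(S_up−S_dn) = (19.8799−11.4460)/(72.5900−41.6500) = 0.2726. V = [p*·19.8799 + (1−p*)·11.4460]/1.08 = 16.3048. B = V − Δ·S = 0.0858.
(1,1): S=103.7000. Δ = (V_up−V_dn)/(S_up−S_dn) = (21.4335−19.8799)/(126.5140−72.5900) = 0.0288. V = [p*·21.4335 + (1−p*)·19.8799]/1.08 = 19.4585. B = V − Δ·S = 16.4708.
(0,0): S=85.0000. Δ = (V_up−V_dn)/(S_up−S_dn) = (19.4585−16.3048)/(103.7000−59.5000) = 0.0714. V = [p*·19.4585 + (1−p*)·16.3048]/1.08 = 17.2310. B = V − Δ·S = 11.1662.
As a check, the time-0 holding Δ(0,0)·S0 + B(0,0) comes to 17.2310 — exactly V0.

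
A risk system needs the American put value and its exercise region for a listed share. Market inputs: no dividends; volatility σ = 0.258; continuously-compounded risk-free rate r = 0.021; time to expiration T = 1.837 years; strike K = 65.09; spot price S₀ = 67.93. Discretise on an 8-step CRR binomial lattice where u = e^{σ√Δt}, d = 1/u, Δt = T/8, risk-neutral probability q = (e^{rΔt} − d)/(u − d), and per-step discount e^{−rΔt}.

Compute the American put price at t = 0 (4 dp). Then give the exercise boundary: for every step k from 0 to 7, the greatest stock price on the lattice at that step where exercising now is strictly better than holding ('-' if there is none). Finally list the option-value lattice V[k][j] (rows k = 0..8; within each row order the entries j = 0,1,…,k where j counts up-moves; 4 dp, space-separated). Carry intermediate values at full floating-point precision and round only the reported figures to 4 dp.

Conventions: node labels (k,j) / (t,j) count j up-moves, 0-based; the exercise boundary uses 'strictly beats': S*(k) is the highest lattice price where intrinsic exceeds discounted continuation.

price = 6.8509
boundary = - - - - 41.4278 46.8796 41.4278 46.8796
tree:
6.8509
9.8392 3.7913
13.6952 5.9009 1.6210
18.3809 8.9270 2.7925 0.4110
23.6622 13.0357 4.7154 0.8077 0.0000
28.4801 18.2104 7.7492 1.5870 0.0000 0.0000
32.7376 23.6622 12.2473 3.1185 0.0000 0.0000 0.0000
36.5000 28.4801 18.2104 6.1278 0.0000 0.0000 0.0000 0.0000
39.8249 32.7376 23.6622 12.0411 0.0000 0.0000 0.0000 0.0000 0.0000

Δt=0.22962  u=1.13160  d=0.88371  q=0.48863  discount=0.99519
step 8 (expiry): payoffs max(K−S,0) = 39.8249 32.7376 23.6622 12.0411 0.0000 0.0000 0.0000 0.0000 0.0000
step 7: (k=7,j=0): S=28.5900, K−S=36.5000, hold=36.1869 ⇒ V=36.5000 exercise | (k=7,j=1): S=36.6099, K−S=28.4801, hold=28.1669 ⇒ V=28.4801 exercise | (k=7,j=2): S=46.8796, K−S=18.2104, hold=17.8973 ⇒ V=18.2104 exercise | (k=7,j=3): S=60.0301, K−S=5.0599, hold=6.1278 ⇒ V=6.1278 continue | (k=7,j=4): S=76.8695, K−S=0.0000, hold=0.0000 ⇒ V=0.0000 continue | (k=7,j=5): S=98.4326, K−S=0.0000, hold=0.0000 ⇒ V=0.0000 continue | (k=7,j=6): S=126.0446, K−S=0.0000, hold=0.0000 ⇒ V=0.0000 continue | (k=7,j=7): S=161.4021, K−S=0.0000, hold=0.0000 ⇒ V=0.0000 continue  boundary S*=46.8796
step 6: (k=6,j=0): S=32.3524, K−S=32.7376, hold=32.4245 ⇒ V=32.7376 exercise | (k=6,j=1): S=41.4278, K−S=23.6622, hold=23.3491 ⇒ V=23.6622 exercise | (k=6,j=2): S=53.0489, K−S=12.0411, hold=12.2473 ⇒ V=12.2473 continue | (k=6,j=3): S=67.9300, K−S=0.0000, hold=3.1185 ⇒ V=3.1185 continue | (k=6,j=4): S=86.9854, K−S=0.0000, hold=0.0000 ⇒ V=0.0000 continue | (k=6,j=5): S=111.3863, K−S=0.0000, hold=0.0000 ⇒ V=0.0000 continue | (k=6,j=6): S=142.6319, K−S=0.0000, hold=0.0000 ⇒ V=0.0000 continue  boundary S*=41.4278
step 5: (k=5,j=0): S=36.6099, K−S=28.4801, hold=28.1669 ⇒ V=28.4801 exercise | (k=5,j=1): S=46.8796, K−S=18.2104, hold=17.9975 ⇒ V=18.2104 exercise | (k=5,j=2): S=60.0301, K−S=5.0599, hold=7.7492 ⇒ V=7.7492 continue | (k=5,j=3): S=76.8695, K−S=0.0000, hold=1.5870 ⇒ V=1.5870 continue | (k=5,j=4): S=98.4326, K−S=0.0000, hold=0.0000 ⇒ V=0.0000 continue | (k=5,j=5): S=126.0446, K−S=0.0000, hold=0.0000 ⇒ V=0.0000 continue  boundary S*=46.8796
step 4: (k=4,j=0): S=41.4278, K−S=23.6622, hold=23.3491 ⇒ V=23.6622 exercise | (k=4,j=1): S=53.0489, K−S=12.0411, hold=13.0357 ⇒ V=13.0357 continue | (k=4,j=2): S=67.9300, K−S=0.0000, hold=4.7154 ⇒ V=4.7154 continue | (k=4,j=3): S=86.9854, K−S=0.0000, hold=0.8077 ⇒ V=0.8077 continue | (k=4,j=4): S=111.3863, K−S=0.0000, hold=0.0000 ⇒ V=0.0000 continue  boundary S*=41.4278
step 3: (k=3,j=0): S=46.8796, K−S=18.2104, hold=18.3809 ⇒ V=18.3809 continue | (k=3,j=1): S=60.0301, K−S=5.0599, hold=8.9270 ⇒ V=8.9270 continue | (k=3,j=2): S=76.8695, K−S=0.0000, hold=2.7925 ⇒ V=2.7925 continue | (k=3,j=3): S=98.4326, K−S=0.0000, hold=0.4110 ⇒ V=0.4110 continue  boundary S*=-
step 2: (k=2,j=0): S=53.0489, K−S=12.0411, hold=13.6952 ⇒ V=13.6952 continue | (k=2,j=1): S=67.9300, K−S=0.0000, hold=5.9009 ⇒ V=5.9009 continue | (k=2,j=2): S=86.9854, K−S=0.0000, hold=1.6210 ⇒ V=1.6210 continue  boundary S*=-
step 1: (k=1,j=0): S=60.0301, K−S=5.0599, hold=9.8392 ⇒ V=9.8392 continue | (k=1,j=1): S=76.8695, K−S=0.0000, hold=3.7913 ⇒ V=3.7913 continue  boundary S*=-
step 0: (k=0,j=0): S=67.9300, K−S=0.0000, hold=6.8509 ⇒ V=6.8509 continue  boundary S*=-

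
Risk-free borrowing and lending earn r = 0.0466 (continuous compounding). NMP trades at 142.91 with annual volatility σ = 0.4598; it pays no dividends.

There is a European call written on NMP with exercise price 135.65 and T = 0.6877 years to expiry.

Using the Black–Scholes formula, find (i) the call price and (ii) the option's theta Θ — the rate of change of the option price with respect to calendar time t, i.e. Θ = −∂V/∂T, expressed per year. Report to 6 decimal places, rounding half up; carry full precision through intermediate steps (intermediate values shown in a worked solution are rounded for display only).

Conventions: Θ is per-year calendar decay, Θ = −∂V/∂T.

σ√T = 0.4598·√0.6877 = 0.381301
d₁ = (ln(S/K) + (r+σ²/2)T) / (σ√T) = (ln(142.91/135.65) + (0.0466+0.4598²/2)·0.6877) / 0.381301 = (0.052137 + 0.104742) / 0.381301 = 0.411431
d₂ = d₁ − σ√T = 0.411431 − 0.381301 = 0.030130
e^{−rT} = 0.968461
N(d₁) = 0.659622,  N(d₂) = 0.512018
Call price V = S·N(d₁) − K·e^{−rT}·N(d₂) = 94.266543 − 67.264726 = 27.001817
φ(d₁) = (1/√(2π))·e^{−d₁²/2} = 0.366566
Θ = −S·φ(d₁)·σ/(2√T) − r·K·e^{−rT}·N(d₂) = −14.522937 − 3.134536 = -17.657473

price = 27.001817
Θ = -17.657473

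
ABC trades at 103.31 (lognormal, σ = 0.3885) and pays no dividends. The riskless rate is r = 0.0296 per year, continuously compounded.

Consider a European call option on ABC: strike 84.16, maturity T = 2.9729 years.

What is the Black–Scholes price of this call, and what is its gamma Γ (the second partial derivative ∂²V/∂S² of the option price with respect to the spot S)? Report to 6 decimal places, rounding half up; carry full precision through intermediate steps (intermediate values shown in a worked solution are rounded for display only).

σ√T = 0.3885·√2.9729 = 0.669856
d₁ = (ln(S/K) + (r+σ²/2)T) / (σ√T) = (ln(103.31/84.16) + (0.0296+0.3885²/2)·2.9729) / 0.669856 = (0.205014 + 0.312351) / 0.669856 = 0.772354
d₂ = d₁ − σ√T = 0.772354 − 0.669856 = 0.102498
e^{−rT} = 0.915763
N(d₁) = 0.780048,  N(d₂) = 0.540819
Call price V = S·N(d₁) − K·e^{−rT}·N(d₂) = 80.586713 − 41.681277 = 38.905436
φ(d₁) = (1/√(2π))·e^{−d₁²/2} = 0.296057
Γ = φ(d₁) / (S·σ·√T) = 0.004278

price = 38.905436
Γ = 0.004278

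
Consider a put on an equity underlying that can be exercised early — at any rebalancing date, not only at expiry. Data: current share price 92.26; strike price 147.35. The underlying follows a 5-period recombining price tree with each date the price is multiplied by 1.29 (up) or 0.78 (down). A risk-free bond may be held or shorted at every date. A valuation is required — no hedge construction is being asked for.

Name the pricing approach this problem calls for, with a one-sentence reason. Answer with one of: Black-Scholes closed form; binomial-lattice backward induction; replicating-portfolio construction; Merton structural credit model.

Key observation: with exercise allowed before expiry on a discrete up/down model (5 steps from spot 92.26), the strike-147.35 put's value must be rolled back through the tree testing early exercise at each node.

framework: binomial-lattice backward induction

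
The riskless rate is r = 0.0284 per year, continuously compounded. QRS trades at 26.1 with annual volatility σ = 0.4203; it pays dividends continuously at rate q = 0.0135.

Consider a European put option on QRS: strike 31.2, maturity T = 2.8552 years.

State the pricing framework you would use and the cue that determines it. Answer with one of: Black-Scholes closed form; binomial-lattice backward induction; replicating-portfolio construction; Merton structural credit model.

framework: Black-Scholes closed form

Key observation: a European-exercise option on QRS struck at 31.2 — a GBM underlying with constant parameters — admits an analytic price: the data contain no early exercise, no discrete tree, no debt structure.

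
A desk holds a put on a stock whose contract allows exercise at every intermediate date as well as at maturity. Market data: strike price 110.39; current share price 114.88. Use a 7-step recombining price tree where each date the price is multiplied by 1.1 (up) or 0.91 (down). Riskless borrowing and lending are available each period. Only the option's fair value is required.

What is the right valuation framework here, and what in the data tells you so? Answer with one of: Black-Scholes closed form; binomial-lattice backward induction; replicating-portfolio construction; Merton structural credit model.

Key observation: the exercise right at every one of the 7 steps is what matters: each node needs max(110.39 − S, continuation), which only the stepwise tree valuation starting from spot 114.88 delivers.

framework: binomial-lattice backward induction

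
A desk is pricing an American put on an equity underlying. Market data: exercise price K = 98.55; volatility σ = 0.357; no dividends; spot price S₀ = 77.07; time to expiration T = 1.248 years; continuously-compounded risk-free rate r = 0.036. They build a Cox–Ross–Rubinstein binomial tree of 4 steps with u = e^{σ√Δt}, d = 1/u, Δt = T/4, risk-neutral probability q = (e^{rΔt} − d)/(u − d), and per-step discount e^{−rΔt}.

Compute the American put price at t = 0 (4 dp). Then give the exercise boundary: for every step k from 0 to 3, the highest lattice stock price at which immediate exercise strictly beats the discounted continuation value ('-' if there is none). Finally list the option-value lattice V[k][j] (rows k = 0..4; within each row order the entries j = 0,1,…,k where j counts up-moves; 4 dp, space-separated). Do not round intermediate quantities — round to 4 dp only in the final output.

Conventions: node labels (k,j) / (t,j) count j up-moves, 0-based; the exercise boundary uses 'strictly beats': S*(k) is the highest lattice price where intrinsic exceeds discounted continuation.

price = 25.2772
boundary = - 63.1369 51.7226 63.1369
tree:
25.2772
35.4131 14.8248
46.8274 23.5045 5.7131
56.1781 35.4131 11.0778 0.0000
63.8383 46.8274 21.4800 0.0000 0.0000

Δt=0.31200  u=1.22068  d=0.81921  q=0.47845  discount=0.98883
step 4 (expiry): payoffs max(K−S,0) = 63.8383 46.8274 21.4800 0.0000 0.0000
step 3: (k=3,j=0): S=42.3719, K−S=56.1781, hold=55.0774 ⇒ V=56.1781 exercise | (k=3,j=1): S=63.1369, K−S=35.4131, hold=34.3124 ⇒ V=35.4131 exercise | (k=3,j=2): S=94.0779, K−S=4.4721, hold=11.0778 ⇒ V=11.0778 continue | (k=3,j=3): S=140.1821, K−S=0.0000, hold=0.0000 ⇒ V=0.0000 continue  boundary S*=63.1369
step 2: (k=2,j=0): S=51.7226, K−S=46.8274, hold=45.7266 ⇒ V=46.8274 exercise | (k=2,j=1): S=77.0700, K−S=21.4800, hold=23.5045 ⇒ V=23.5045 continue | (k=2,j=2): S=114.8392, K−S=0.0000, hold=5.7131 ⇒ V=5.7131 continue  boundary S*=51.7226
step 1: (k=1,j=0): S=63.1369, K−S=35.4131, hold=35.2702 ⇒ V=35.4131 exercise | (k=1,j=1): S=94.0779, K−S=4.4721, hold=14.8248 ⇒ V=14.8248 continue  boundary S*=63.1369
step 0: (k=0,j=0): S=77.0700, K−S=21.4800, hold=25.2772 ⇒ V=25.2772 continue  boundary S*=-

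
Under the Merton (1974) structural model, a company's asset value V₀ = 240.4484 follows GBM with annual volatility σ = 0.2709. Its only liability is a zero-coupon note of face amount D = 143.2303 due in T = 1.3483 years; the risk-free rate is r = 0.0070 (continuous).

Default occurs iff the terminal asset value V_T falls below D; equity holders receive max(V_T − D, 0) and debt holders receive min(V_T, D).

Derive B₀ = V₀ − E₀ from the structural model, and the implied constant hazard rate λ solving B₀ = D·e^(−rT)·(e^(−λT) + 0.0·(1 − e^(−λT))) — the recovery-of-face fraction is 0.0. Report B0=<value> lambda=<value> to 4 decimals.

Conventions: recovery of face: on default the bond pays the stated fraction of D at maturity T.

With assets at 240.4484 and a single debt payment of 143.2303 at 1.3483 years:
d₁ = [ln(V₀/D) + (r + σ²/2)T] / (σ√T)
   = [ln(240.4484/143.2303) + (0.0070 + 0.5·0.2709²)·1.3483] / (0.2709·√1.3483)
   = [0.518052 + 0.058912] / 0.314559 = 1.834197
d₂ = d₁ − σ√T = 1.834197 − 0.314559 = 1.519638
N(d₁) = 0.966688,  N(d₂) = 0.935699,  e^(−rT) = 0.990606
E₀ = V₀·N(d₁) − D·e^(−rT)·N(d₂)
   = 240.4484·0.966688 − 143.2303·0.990606·0.935699 = 99.676992
B₀ = V₀ − E₀ = 240.4484 − 99.676992 = 140.771408
e^(−λT) = (B₀·e^(rT)/D − 0)/(1 − 0) = (140.7714·1.009483/143.2303 − 0)/1 = 0.99215253
λ = −ln(0.99215253)/1.3483 = 0.005843

B0=140.7714 lambda=0.0058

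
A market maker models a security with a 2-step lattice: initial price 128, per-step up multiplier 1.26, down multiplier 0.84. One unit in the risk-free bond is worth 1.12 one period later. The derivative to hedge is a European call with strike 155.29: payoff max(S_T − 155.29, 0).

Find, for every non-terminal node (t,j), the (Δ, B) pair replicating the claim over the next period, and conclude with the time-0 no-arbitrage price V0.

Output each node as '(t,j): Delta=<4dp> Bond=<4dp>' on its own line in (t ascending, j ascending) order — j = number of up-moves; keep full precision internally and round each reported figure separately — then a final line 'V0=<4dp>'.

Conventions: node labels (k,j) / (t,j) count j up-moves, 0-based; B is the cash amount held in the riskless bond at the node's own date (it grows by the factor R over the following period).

The replicating-portfolio and risk-neutral prices coincide; use p* = (1.12−0.84)/(1.26−0.84) = 0.6667 for the latter.
At maturity the claim pays: V(2,0)=0.0000, V(2,1)=0.0000, V(2,2)=47.9228
(1,0): S=107.5200. Δ = (V_up−V_dn)/(S_up−S_dn) = (0.0000−0.0000)/(135.4752−90.3168) = 0.0000. V = [p*·0.0000 + (1−p*)·0.0000]/1.12 = 0.0000. B = V − Δ·S = 0.0000.
(1,1): S=161.2800. Δ = (V_up−V_dn)/(S_up−S_dn) = (47.9228−0.0000)/(203.2128−135.4752) = 0.7075. V = [p*·47.9228 + (1−p*)·0.0000]/1.12 = 28.5255. B = V − Δ·S = -85.5764.
(0,0): S=128.0000. Δ = (V_up−V_dn)/(S_up−S_dn) = (28.5255−0.0000)/(161.2800−107.5200) = 0.5306. V = [p*·28.5255 + (1−p*)·0.0000]/1.12 = 16.9795. B = V − Δ·S = -50.9384.
Check: Δ(0,0)·S0 + B(0,0) = 16.9795 = V0.

(0,0): Delta=0.5306 Bond=-50.9384
(1,0): Delta=0.0000 Bond=0.0000
(1,1): Delta=0.7075 Bond=-85.5764
V0=16.9795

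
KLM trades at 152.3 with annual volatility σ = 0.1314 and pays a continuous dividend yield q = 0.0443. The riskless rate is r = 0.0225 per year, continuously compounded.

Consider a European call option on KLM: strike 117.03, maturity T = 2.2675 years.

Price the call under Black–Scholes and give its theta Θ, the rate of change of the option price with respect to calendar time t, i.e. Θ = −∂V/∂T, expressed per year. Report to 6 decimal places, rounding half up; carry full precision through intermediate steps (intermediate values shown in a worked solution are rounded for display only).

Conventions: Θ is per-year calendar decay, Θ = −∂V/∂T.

σ√T = 0.1314·√2.2675 = 0.197865
d₁ = (ln(S/K) + (r−q+σ²/2)T) / (σ√T) = (ln(152.3/117.03) + (0.0225−0.0443+0.1314²/2)·2.2675) / 0.197865 = (0.263422 − 0.029856) / 0.197865 = 1.180430
d₂ = d₁ − σ√T = 1.180430 − 0.197865 = 0.982565
e^{−rT} = 0.950261
e^{−qT} = 0.904430
N(d₁) = 0.881085,  N(d₂) = 0.837089
Call price V = S·e^{−qT}·N(d₁) − K·e^{−rT}·N(d₂) = 121.364837 − 93.091867 = 28.272969
φ(d₁) = (1/√(2π))·e^{−d₁²/2} = 0.198762
Θ = −S·e^{−qT}·φ(d₁)·σ/(2√T) + q·S·e^{−qT}·N(d₁) − r·K·e^{−rT}·N(d₂) = −1.194540 + 5.376462 − 2.094567 = 2.087355

price = 28.272969
Θ = 2.087355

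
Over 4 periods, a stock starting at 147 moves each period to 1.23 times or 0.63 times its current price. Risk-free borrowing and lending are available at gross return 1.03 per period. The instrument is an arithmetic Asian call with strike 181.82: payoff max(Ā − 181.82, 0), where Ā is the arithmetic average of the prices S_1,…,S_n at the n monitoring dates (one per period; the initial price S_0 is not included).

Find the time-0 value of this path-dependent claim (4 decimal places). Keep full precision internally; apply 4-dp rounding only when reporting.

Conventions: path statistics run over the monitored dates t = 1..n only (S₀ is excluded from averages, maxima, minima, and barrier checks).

With p* = (R−d)/(u−d) = 0.6667, sum probability × payoff across the paths and divide by R^4.
Enumerate all 2^4 = 16 price paths (U = up ×1.23, D = down ×0.63); each path with k up-moves has probability p*^k·(1−p*)^(4−k).
DDDD: Ā=52.7170, payoff=0.0000, prob=0.012346
UDDD: Ā=102.9237, payoff=0.0000, prob=0.024691
DUDD: Ā=80.8737, payoff=0.0000, prob=0.024691
UUDD: Ā=157.8963, payoff=0.0000, prob=0.049383
DDUD: Ā=66.9822, payoff=0.0000, prob=0.024691
UDUD: Ā=130.7748, payoff=0.0000, prob=0.049383
DUUD: Ā=108.7248, payoff=0.0000, prob=0.049383
UUUD: Ā=212.2722, payoff=30.4522, prob=0.098765
DDDU: Ā=58.2306, payoff=0.0000, prob=0.024691
UDDU: Ā=113.6882, payoff=0.0000, prob=0.049383
DUDU: Ā=91.6382, payoff=0.0000, prob=0.049383
UUDU: Ā=178.9127, payoff=0.0000, prob=0.098765
DDUU: Ā=77.7467, payoff=0.0000, prob=0.049383
UDUU: Ā=151.7912, payoff=0.0000, prob=0.098765
DUUU: Ā=129.7412, payoff=0.0000, prob=0.098765
UUUU: Ā=253.3043, payoff=71.4843, prob=0.197531
Price = Σ prob·payoff / R^4 = 17.127972 / 1.125509 = 15.2180

price = 15.2180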